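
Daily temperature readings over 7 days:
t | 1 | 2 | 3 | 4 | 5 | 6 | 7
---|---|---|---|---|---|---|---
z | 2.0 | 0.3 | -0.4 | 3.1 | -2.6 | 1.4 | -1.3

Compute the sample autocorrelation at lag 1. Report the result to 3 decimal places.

-0.644

Mean z̄ = (2.0 + 0.3 − 0.4 + 3.1 − 2.6 + 1.4 − 1.3)/7 = 0.3571
Deviations from mean: 1.6429, -0.0571, -0.7571, 2.7429, -2.9571, 1.0429, -1.6571
Σ(z_t−z̄)(z_{t+1}−z̄) = (-0.0939) + (0.0433) + (-2.0767) + (-8.1110) + (-3.0839) + (-1.7282) = -15.0504
Denominator Σ(z_t−z̄)² = 23.3771
r_1 = -15.0504 / 23.3771 = -0.644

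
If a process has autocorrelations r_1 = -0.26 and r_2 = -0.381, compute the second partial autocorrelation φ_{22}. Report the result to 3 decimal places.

φ_{22} = (r_2 − r_1²) / (1 − r_1²)
r_1² = (-0.26)² = 0.0676
Numerator = -0.381 − 0.0676 = -0.4486; denominator = 1 − 0.0676 = 0.9324
φ_{22} = -0.4486 / 0.9324 = -0.481

-0.481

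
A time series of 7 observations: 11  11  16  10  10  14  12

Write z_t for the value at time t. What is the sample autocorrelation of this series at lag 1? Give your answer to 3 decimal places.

Mean z̄ = (11 + 11 + 16 + 10 + 10 + 14 + 12)/7 = 12.0000
Deviations from mean: -1.0000, -1.0000, 4.0000, -2.0000, -2.0000, 2.0000, 0.0000
Σ(z_t−z̄)(z_{t+1}−z̄) = (1.0000) + (-4.0000) + (-8.0000) + (4.0000) + (-4.0000) + (0.0000) = -11.0000
Denominator Σ(z_t−z̄)² = 30.0000
r_1 = -11.0000 / 30.0000 = -0.367

-0.367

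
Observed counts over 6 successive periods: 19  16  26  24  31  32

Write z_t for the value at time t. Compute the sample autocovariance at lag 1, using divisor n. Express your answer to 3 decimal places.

13.148

Mean z̄ = (19 + 16 + 26 + 24 + 31 + 32)/6 = 24.6667
Σ_{t=1}^{5}(z_t−z̄)(z_{t+1}−z̄) = 78.8889
γ_1 = 78.8889 / 6 = 13.148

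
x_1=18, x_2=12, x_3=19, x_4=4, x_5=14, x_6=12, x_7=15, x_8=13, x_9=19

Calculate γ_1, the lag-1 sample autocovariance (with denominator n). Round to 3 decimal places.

-8.444

Mean x̄ = (18 + 12 + 19 + 4 + 14 + 12 + 15 + 13 + 19)/9 = 14.0000
Σ_{t=1}^{8}(x_t−x̄)(x_{t+1}−x̄) = -76.0000
γ_1 = -76.0000 / 9 = -8.444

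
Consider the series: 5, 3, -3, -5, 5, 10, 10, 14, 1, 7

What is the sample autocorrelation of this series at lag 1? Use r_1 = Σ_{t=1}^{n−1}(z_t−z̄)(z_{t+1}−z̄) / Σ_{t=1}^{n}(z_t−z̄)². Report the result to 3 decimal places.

0.379

Mean z̄ = (5 + 3 − 3 − 5 + 5 + 10 + 10 + 14 + 1 + 7)/10 = 4.7000
Numerator Σ_{t=1}^{9}(z_t−z̄)(z_{t+1}−z̄) = 120.4100
Denominator Σ(z_t−z̄)² = 318.1000
r_1 = 120.4100 / 318.1000 = 0.379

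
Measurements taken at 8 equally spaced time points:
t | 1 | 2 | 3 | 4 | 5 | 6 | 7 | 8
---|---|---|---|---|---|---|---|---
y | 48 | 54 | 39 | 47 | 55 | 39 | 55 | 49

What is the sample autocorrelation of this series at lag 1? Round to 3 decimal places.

-0.576

Mean ȳ = (48 + 54 + 39 + 47 + 55 + 39 + 55 + 49)/8 = 48.2500
Deviations from mean: -0.2500, 5.7500, -9.2500, -1.2500, 6.7500, -9.2500, 6.7500, 0.7500
Numerator Σ_{t=1}^{7}(y_t−ȳ)(y_{t+1}−ȳ) = -171.3125
Denominator Σ(y_t−ȳ)² = 297.5000
r_1 = -171.3125 / 297.5000 = -0.576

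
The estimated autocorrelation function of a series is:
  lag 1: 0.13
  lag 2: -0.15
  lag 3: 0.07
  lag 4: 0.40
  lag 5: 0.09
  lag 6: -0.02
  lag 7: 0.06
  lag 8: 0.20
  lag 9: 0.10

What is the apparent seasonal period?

The largest autocorrelation is r_4 = 0.40, with a weaker echo at lag 8 (0.20); the remaining lags stay at or below 0.13.
The dominant spike at lag 4 indicates a seasonal period of 4.

4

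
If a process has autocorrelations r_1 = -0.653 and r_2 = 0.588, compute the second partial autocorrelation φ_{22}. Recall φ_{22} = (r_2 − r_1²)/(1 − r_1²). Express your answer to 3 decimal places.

φ_{22} = (r_2 − r_1²) / (1 − r_1²)
r_1² = (-0.653)² = 0.426409
Numerator = 0.588 − 0.4264 = 0.1616; denominator = 1 − 0.4264 = 0.5736
φ_{22} = 0.1616 / 0.5736 = 0.282

0.282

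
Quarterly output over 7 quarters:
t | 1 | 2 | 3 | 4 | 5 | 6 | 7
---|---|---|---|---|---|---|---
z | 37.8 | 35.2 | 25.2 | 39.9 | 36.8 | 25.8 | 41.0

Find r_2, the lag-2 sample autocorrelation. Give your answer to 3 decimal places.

-0.321

Mean z̄ = (37.8 + 35.2 + 25.2 + 39.9 + 36.8 + 25.8 + 41.0)/7 = 34.5286
Σ(z_t−z̄)(z_{t+2}−z̄) = (-30.5178) + (3.6065) + (-21.1892) + (-46.8849) + (14.6994) = -80.2859
Denominator Σ(z_t−z̄)² = 250.2543
r_2 = -80.2859 / 250.2543 = -0.321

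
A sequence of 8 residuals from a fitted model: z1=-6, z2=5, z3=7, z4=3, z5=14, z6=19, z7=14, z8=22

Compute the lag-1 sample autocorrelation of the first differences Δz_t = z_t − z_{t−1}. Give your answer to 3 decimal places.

First differences Δz: 11, 2, -4, 11, 5, -5, 8
Mean of differences = 4.0000
Numerator Σ(Δz_t−Δz̄)(Δz_{t+1}−Δz̄) = -92.0000
Denominator Σ(Δz_t−Δz̄)² = 264.0000
r_1(Δz) = -92.0000 / 264.0000 = -0.348

-0.348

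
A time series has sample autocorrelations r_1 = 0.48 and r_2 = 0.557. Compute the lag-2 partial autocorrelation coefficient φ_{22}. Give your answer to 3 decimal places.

φ_{22} = (r_2 − r_1²) / (1 − r_1²)
r_1² = (0.48)² = 0.2304
Numerator = 0.557 − 0.2304 = 0.3266; denominator = 1 − 0.2304 = 0.7696
φ_{22} = 0.3266 / 0.7696 = 0.424

0.424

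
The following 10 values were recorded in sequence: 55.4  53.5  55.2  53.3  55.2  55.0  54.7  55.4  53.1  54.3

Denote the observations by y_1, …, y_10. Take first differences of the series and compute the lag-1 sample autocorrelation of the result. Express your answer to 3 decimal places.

-0.718

First differences Δy: -1.9, 1.7, -1.9, 1.9, -0.2, -0.3, 0.7, -2.3, 1.2
Mean of differences = -0.1222
Numerator Σ(Δy_t−Δȳ)(Δy_{t+1}−Δȳ) = -15.0338
Denominator Σ(Δy_t−Δȳ)² = 20.9356
r_1(Δy) = -15.0338 / 20.9356 = -0.718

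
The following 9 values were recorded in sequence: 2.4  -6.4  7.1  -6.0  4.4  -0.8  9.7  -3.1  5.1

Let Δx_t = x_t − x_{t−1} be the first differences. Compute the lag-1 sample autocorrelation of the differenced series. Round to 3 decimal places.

-0.861

First differences Δx: -8.8, 13.5, -13.1, 10.4, -5.2, 10.5, -12.8, 8.2
Mean of differences = 0.3375
Numerator Σ(Δx_t−Δx̄)(Δx_{t+1}−Δx̄) = -781.1577
Denominator Σ(Δx_t−Δx̄)² = 906.9188
r_1(Δx) = -781.1577 / 906.9188 = -0.861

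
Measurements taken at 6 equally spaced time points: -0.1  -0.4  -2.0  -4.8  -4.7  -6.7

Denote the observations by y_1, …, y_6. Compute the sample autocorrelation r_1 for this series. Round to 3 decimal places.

0.493

Mean ȳ = (-0.1 − 0.4 − 2.0 − 4.8 − 4.7 − 6.7)/6 = -3.1167
Deviations from mean: 3.0167, 2.7167, 1.1167, -1.6833, -1.5833, -3.5833
Σ(y_t−ȳ)(y_{t+1}−ȳ) = (8.1953) + (3.0336) + (-1.8797) + (2.6653) + (5.6736) = 17.6881
Denominator Σ(y_t−ȳ)² = 35.9083
r_1 = 17.6881 / 35.9083 = 0.493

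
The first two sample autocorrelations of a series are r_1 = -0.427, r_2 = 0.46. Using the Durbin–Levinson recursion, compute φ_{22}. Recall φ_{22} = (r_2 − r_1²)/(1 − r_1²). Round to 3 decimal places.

φ_{22} = (r_2 − r_1²) / (1 − r_1²)
r_1² = (-0.427)² = 0.182329
Numerator = 0.46 − 0.1823 = 0.2777; denominator = 1 − 0.1823 = 0.8177
φ_{22} = 0.2777 / 0.8177 = 0.340

0.340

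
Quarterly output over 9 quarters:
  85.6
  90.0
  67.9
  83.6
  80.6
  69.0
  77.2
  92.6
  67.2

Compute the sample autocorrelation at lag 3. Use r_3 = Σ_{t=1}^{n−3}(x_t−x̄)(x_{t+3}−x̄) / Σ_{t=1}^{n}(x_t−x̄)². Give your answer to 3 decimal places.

0.395

Mean x̄ = (85.6 + 90.0 + 67.9 + 83.6 + 80.6 + 69.0 + 77.2 + 92.6 + 67.2)/9 = 79.3000
Σ(x_t−x̄)(x_{t+3}−x̄) = (27.0900) + (13.9100) + (117.4200) + (-9.0300) + (17.2900) + (124.6300) = 291.3100
Denominator Σ(x_t−x̄)² = 738.1200
r_3 = 291.3100 / 738.1200 = 0.395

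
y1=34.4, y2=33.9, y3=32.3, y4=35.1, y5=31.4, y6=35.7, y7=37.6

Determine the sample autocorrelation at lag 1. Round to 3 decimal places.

Mean ȳ = (34.4 + 33.9 + 32.3 + 35.1 + 31.4 + 35.7 + 37.6)/7 = 34.3429
Deviations from mean: 0.0571, -0.4429, -2.0429, 0.7571, -2.9429, 1.3571, 3.2571
Σ(y_t−ȳ)(y_{t+1}−ȳ) = (-0.0253) + (0.9047) + (-1.5467) + (-2.2282) + (-3.9939) + (4.4204) = -2.4690
Denominator Σ(y_t−ȳ)² = 26.0571
r_1 = -2.4690 / 26.0571 = -0.095

-0.095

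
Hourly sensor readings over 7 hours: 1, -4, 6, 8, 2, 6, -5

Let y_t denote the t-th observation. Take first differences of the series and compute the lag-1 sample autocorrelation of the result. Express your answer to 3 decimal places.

-0.341

First differences Δy: -5, 10, 2, -6, 4, -11
Mean of differences = -1.0000
Numerator Σ(Δy_t−Δȳ)(Δy_{t+1}−Δȳ) = -101.0000
Denominator Σ(Δy_t−Δȳ)² = 296.0000
r_1(Δy) = -101.0000 / 296.0000 = -0.341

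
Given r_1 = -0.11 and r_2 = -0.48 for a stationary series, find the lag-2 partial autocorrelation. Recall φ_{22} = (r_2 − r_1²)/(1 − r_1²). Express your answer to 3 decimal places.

φ_{22} = (r_2 − r_1²) / (1 − r_1²)
r_1² = (-0.11)² = 0.0121
Numerator = -0.48 − 0.0121 = -0.4921; denominator = 1 − 0.0121 = 0.9879
φ_{22} = -0.4921 / 0.9879 = -0.498

-0.498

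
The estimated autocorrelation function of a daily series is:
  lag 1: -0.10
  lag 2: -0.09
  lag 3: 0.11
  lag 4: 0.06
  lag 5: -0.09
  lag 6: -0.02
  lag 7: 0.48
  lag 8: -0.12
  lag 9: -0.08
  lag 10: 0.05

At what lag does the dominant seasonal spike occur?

7

The largest autocorrelation is r_7 = 0.48; the remaining lags stay at or below 0.11.
The dominant spike at lag 7 indicates a seasonal period of 7.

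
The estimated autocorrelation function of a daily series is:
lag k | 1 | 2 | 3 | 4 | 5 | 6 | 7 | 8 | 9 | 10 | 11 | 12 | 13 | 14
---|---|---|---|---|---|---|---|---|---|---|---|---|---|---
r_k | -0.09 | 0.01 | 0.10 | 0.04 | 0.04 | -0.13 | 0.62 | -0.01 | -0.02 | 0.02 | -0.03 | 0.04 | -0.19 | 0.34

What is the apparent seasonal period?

The largest autocorrelation is r_7 = 0.62, with a weaker echo at lag 14 (0.34); the remaining lags stay at or below 0.10.
The dominant spike at lag 7 indicates a seasonal period of 7.

7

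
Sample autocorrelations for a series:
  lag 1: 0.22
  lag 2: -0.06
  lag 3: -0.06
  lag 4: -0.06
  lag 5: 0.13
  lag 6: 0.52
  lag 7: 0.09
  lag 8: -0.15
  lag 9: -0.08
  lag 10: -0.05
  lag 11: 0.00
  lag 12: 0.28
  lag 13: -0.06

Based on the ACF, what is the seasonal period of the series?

6

The largest autocorrelation is r_6 = 0.52, with a weaker echo at lag 12 (0.28); the remaining lags stay at or below 0.22.
The dominant spike at lag 6 indicates a seasonal period of 6.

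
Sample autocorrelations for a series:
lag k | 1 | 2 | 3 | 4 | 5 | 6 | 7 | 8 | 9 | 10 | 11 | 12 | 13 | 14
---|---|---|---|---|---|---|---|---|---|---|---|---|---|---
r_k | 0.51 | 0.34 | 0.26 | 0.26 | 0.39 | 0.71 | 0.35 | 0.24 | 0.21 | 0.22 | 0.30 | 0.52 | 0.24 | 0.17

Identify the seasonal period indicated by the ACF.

The largest autocorrelation is r_6 = 0.71, with a weaker echo at lag 12 (0.52); the remaining lags stay at or below 0.51. The elevated value at lag 1 (0.51), dropping to 0.34 at lag 2, reflects decaying short-term dependence rather than seasonality.
The dominant spike at lag 6 indicates a seasonal period of 6.

6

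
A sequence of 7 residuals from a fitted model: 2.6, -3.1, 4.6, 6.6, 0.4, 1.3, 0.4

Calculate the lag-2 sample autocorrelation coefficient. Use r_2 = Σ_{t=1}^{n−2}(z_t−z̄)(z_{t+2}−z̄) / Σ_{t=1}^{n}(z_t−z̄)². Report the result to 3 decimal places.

-0.433

Mean z̄ = (2.6 − 3.1 + 4.6 + 6.6 + 0.4 + 1.3 + 0.4)/7 = 1.8286
Numerator Σ_{t=1}^{5}(z_t−z̄)(z_{t+2}−z̄) = -25.8188
Denominator Σ(z_t−z̄)² = 59.6943
r_2 = -25.8188 / 59.6943 = -0.433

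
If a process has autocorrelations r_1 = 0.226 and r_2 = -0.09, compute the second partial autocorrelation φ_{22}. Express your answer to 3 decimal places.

φ_{22} = (r_2 − r_1²) / (1 − r_1²)
r_1² = (0.226)² = 0.051076
Numerator = -0.09 − 0.0511 = -0.1411; denominator = 1 − 0.0511 = 0.9489
φ_{22} = -0.1411 / 0.9489 = -0.149

-0.149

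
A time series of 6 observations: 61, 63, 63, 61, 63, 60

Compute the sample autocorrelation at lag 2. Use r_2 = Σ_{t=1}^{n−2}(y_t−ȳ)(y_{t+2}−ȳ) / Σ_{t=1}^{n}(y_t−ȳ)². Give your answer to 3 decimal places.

Mean ȳ = (61 + 63 + 63 + 61 + 63 + 60)/6 = 61.8333
Deviations from mean: -0.8333, 1.1667, 1.1667, -0.8333, 1.1667, -1.8333
Σ(y_t−ȳ)(y_{t+2}−ȳ) = (-0.9722) + (-0.9722) + (1.3611) + (1.5278) = 0.9444
Denominator Σ(y_t−ȳ)² = 8.8333
r_2 = 0.9444 / 8.8333 = 0.107

0.107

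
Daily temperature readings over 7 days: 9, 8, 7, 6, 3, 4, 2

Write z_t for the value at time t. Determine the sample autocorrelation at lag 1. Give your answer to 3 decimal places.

0.502

Mean z̄ = (9 + 8 + 7 + 6 + 3 + 4 + 2)/7 = 5.5714
Deviations from mean: 3.4286, 2.4286, 1.4286, 0.4286, -2.5714, -1.5714, -3.5714
Σ(z_t−z̄)(z_{t+1}−z̄) = (8.3265) + (3.4694) + (0.6122) + (-1.1020) + (4.0408) + (5.6122) = 20.9592
Denominator Σ(z_t−z̄)² = 41.7143
r_1 = 20.9592 / 41.7143 = 0.502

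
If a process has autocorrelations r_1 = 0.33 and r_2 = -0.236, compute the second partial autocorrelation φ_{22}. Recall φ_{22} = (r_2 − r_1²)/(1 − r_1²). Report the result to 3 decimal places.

-0.387

φ_{22} = (r_2 − r_1²) / (1 − r_1²)
r_1² = (0.33)² = 0.1089
Numerator = -0.236 − 0.1089 = -0.3449; denominator = 1 − 0.1089 = 0.8911
φ_{22} = -0.3449 / 0.8911 = -0.387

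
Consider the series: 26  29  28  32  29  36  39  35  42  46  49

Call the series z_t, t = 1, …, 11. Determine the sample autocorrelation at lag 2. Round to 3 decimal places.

0.378

Mean z̄ = (26 + 29 + 28 + 32 + 29 + 36 + 39 + 35 + 42 + 46 + 49)/11 = 35.5455
Numerator Σ_{t=1}^{9}(z_t−z̄)(z_{t+2}−z̄) = 223.5868
Denominator Σ(z_t−z̄)² = 590.7273
r_2 = 223.5868 / 590.7273 = 0.378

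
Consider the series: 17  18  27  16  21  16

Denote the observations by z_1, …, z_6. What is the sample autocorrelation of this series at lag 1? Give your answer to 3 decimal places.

-0.474

Mean z̄ = (17 + 18 + 27 + 16 + 21 + 16)/6 = 19.1667
Deviations from mean: -2.1667, -1.1667, 7.8333, -3.1667, 1.8333, -3.1667
Numerator Σ_{t=1}^{5}(z_t−z̄)(z_{t+1}−z̄) = -43.0278
Denominator Σ(z_t−z̄)² = 90.8333
r_1 = -43.0278 / 90.8333 = -0.474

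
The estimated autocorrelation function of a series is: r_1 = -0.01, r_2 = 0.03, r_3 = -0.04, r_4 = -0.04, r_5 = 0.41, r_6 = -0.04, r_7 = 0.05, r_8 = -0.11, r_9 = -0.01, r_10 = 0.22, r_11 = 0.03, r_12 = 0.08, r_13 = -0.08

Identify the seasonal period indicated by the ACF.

5

The largest autocorrelation is r_5 = 0.41, with a weaker echo at lag 10 (0.22); the remaining lags stay at or below 0.08.
The dominant spike at lag 5 indicates a seasonal period of 5.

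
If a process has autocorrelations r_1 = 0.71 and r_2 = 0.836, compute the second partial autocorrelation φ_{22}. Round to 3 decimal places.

0.669

φ_{22} = (r_2 − r_1²) / (1 − r_1²)
r_1² = (0.71)² = 0.5041
Numerator = 0.836 − 0.5041 = 0.3319; denominator = 1 − 0.5041 = 0.4959
φ_{22} = 0.3319 / 0.4959 = 0.669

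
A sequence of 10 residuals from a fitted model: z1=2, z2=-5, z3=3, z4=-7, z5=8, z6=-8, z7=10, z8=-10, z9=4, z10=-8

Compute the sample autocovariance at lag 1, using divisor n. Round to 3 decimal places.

Mean z̄ = (2 − 5 + 3 − 7 + 8 − 8 + 10 − 10 + 4 − 8)/10 = -1.1000
Σ_{t=1}^{9}(z_t−z̄)(z_{t+1}−z̄) = -424.7100
γ_1 = -424.7100 / 10 = -42.471

-42.471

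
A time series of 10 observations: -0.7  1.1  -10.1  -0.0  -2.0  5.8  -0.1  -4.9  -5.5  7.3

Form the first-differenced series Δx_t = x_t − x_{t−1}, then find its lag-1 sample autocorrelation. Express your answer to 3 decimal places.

-0.365

First differences Δx: 1.8, -11.2, 10.1, -2.0, 7.8, -5.9, -4.8, -0.6, 12.8
Mean of differences = 0.8889
Numerator Σ(Δx_t−Δx̄)(Δx_{t+1}−Δx̄) = -186.5035
Denominator Σ(Δx_t−Δx̄)² = 510.4689
r_1(Δx) = -186.5035 / 510.4689 = -0.365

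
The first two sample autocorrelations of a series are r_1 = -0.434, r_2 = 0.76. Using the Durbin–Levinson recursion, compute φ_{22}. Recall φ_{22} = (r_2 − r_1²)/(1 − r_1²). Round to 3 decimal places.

φ_{22} = (r_2 − r_1²) / (1 − r_1²)
r_1² = (-0.434)² = 0.188356
Numerator = 0.76 − 0.1884 = 0.5716; denominator = 1 − 0.1884 = 0.8116
φ_{22} = 0.5716 / 0.8116 = 0.704

0.704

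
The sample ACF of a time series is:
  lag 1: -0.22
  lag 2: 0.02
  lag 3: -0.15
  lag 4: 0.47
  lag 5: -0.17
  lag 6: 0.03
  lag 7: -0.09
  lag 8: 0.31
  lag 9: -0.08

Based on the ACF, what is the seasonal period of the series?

4

The largest autocorrelation is r_4 = 0.47, with a weaker echo at lag 8 (0.31); the remaining lags stay at or below 0.03.
The dominant spike at lag 4 indicates a seasonal period of 4.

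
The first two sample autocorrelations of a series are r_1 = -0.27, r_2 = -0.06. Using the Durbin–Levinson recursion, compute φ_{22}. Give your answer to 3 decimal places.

φ_{22} = (r_2 − r_1²) / (1 − r_1²)
r_1² = (-0.27)² = 0.0729
Numerator = -0.06 − 0.0729 = -0.1329; denominator = 1 − 0.0729 = 0.9271
φ_{22} = -0.1329 / 0.9271 = -0.143

-0.143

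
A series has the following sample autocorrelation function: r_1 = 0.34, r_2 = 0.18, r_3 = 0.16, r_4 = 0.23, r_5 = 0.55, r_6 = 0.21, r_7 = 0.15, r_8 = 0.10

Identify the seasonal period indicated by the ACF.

The largest autocorrelation is r_5 = 0.55; the remaining lags stay at or below 0.34. The elevated value at lag 1 (0.34), dropping to 0.18 at lag 2, reflects decaying short-term dependence rather than seasonality.
The dominant spike at lag 5 indicates a seasonal period of 5.

5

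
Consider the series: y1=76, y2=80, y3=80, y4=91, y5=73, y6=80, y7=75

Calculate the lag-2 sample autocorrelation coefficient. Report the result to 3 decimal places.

Mean ȳ = (76 + 80 + 80 + 91 + 73 + 80 + 75)/7 = 79.2857
Deviations from mean: -3.2857, 0.7143, 0.7143, 11.7143, -6.2857, 0.7143, -4.2857
Numerator Σ_{t=1}^{5}(y_t−ȳ)(y_{t+2}−ȳ) = 36.8367
Denominator Σ(y_t−ȳ)² = 207.4286
r_2 = 36.8367 / 207.4286 = 0.178

0.178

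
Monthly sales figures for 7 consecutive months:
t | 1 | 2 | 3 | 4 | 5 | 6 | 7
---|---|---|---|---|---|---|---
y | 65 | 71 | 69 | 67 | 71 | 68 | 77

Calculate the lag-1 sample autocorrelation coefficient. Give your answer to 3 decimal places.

-0.260

Mean ȳ = (65 + 71 + 69 + 67 + 71 + 68 + 77)/7 = 69.7143
Deviations from mean: -4.7143, 1.2857, -0.7143, -2.7143, 1.2857, -1.7143, 7.2857
Σ(y_t−ȳ)(y_{t+1}−ȳ) = (-6.0612) + (-0.9184) + (1.9388) + (-3.4898) + (-2.2041) + (-12.4898) = -23.2245
Denominator Σ(y_t−ȳ)² = 89.4286
r_1 = -23.2245 / 89.4286 = -0.260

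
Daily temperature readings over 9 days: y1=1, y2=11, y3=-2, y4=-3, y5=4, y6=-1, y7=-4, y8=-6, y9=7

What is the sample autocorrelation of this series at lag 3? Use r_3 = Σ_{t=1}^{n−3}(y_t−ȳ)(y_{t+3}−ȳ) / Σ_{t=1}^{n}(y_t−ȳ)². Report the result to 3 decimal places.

0.090

Mean ȳ = (1 + 11 − 2 − 3 + 4 − 1 − 4 − 6 + 7)/9 = 0.7778
Σ(y_t−ȳ)(y_{t+3}−ȳ) = (-0.8395) + (32.9383) + (4.9383) + (18.0494) + (-21.8395) + (-11.0617) = 22.1852
Denominator Σ(y_t−ȳ)² = 247.5556
r_3 = 22.1852 / 247.5556 = 0.090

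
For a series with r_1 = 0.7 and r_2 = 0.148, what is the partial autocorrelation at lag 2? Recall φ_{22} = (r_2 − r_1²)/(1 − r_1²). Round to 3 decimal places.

-0.671

φ_{22} = (r_2 − r_1²) / (1 − r_1²)
r_1² = (0.7)² = 0.49
Numerator = 0.148 − 0.4900 = -0.3420; denominator = 1 − 0.4900 = 0.5100
φ_{22} = -0.3420 / 0.5100 = -0.671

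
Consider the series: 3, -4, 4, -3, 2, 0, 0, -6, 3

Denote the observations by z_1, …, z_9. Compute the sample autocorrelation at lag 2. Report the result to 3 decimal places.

0.327

Mean z̄ = (3 − 4 + 4 − 3 + 2 + 0 + 0 − 6 + 3)/9 = -0.1111
Numerator Σ_{t=1}^{7}(z_t−z̄)(z_{t+2}−z̄) = 32.3086
Denominator Σ(z_t−z̄)² = 98.8889
r_2 = 32.3086 / 98.8889 = 0.327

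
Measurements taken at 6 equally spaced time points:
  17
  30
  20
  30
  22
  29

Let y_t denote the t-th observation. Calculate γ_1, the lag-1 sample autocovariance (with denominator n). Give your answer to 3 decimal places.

-19.407

Mean ȳ = (17 + 30 + 20 + 30 + 22 + 29)/6 = 24.6667
Deviations: -7.6667, 5.3333, -4.6667, 5.3333, -2.6667, 4.3333
Σ_{t=1}^{5}(y_t−ȳ)(y_{t+1}−ȳ) = -116.4444
γ_1 = -116.4444 / 6 = -19.407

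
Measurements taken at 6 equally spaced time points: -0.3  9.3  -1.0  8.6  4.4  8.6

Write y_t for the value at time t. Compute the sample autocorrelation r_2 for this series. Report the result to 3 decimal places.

0.585

Mean ȳ = (-0.3 + 9.3 − 1.0 + 8.6 + 4.4 + 8.6)/6 = 4.9333
Deviations from mean: -5.2333, 4.3667, -5.9333, 3.6667, -0.5333, 3.6667
Numerator Σ_{t=1}^{4}(y_t−ȳ)(y_{t+2}−ȳ) = 63.6711
Denominator Σ(y_t−ȳ)² = 108.8333
r_2 = 63.6711 / 108.8333 = 0.585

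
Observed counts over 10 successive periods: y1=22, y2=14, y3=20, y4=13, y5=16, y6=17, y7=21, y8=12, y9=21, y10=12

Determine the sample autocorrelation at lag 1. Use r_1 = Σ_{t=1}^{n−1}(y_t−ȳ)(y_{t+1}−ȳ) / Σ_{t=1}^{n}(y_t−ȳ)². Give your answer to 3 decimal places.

Mean ȳ = (22 + 14 + 20 + 13 + 16 + 17 + 21 + 12 + 21 + 12)/10 = 16.8000
Numerator Σ_{t=1}^{9}(y_t−ȳ)(y_{t+1}−ȳ) = -92.4400
Denominator Σ(y_t−ȳ)² = 141.6000
r_1 = -92.4400 / 141.6000 = -0.653

-0.653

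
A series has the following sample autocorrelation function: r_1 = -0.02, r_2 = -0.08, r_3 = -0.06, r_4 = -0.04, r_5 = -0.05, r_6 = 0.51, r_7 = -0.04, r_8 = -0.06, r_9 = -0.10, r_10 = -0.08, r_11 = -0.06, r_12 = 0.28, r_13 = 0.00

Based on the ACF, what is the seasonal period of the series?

The largest autocorrelation is r_6 = 0.51, with a weaker echo at lag 12 (0.28); the remaining lags stay at or below 0.00.
The dominant spike at lag 6 indicates a seasonal period of 6.

6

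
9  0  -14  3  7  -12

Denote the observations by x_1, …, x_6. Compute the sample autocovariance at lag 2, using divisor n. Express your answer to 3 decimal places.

Mean x̄ = (9 + 0 − 14 + 3 + 7 − 12)/6 = -1.1667
Deviations: 10.1667, 1.1667, -12.8333, 4.1667, 8.1667, -10.8333
Σ_{t=1}^{4}(x_t−x̄)(x_{t+2}−x̄) = -275.5556
γ_2 = -275.5556 / 6 = -45.926

-45.926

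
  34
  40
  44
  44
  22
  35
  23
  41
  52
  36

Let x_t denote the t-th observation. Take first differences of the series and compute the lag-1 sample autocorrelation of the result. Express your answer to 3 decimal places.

-0.397

First differences Δx: 6, 4, 0, -22, 13, -12, 18, 11, -16
Mean of differences = 0.2222
Numerator Σ(Δx_t−Δx̄)(Δx_{t+1}−Δx̄) = -614.7160
Denominator Σ(Δx_t−Δx̄)² = 1549.5556
r_1(Δx) = -614.7160 / 1549.5556 = -0.397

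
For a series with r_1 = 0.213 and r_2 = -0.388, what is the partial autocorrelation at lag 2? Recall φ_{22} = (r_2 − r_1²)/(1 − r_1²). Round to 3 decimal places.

-0.454

φ_{22} = (r_2 − r_1²) / (1 − r_1²)
r_1² = (0.213)² = 0.045369
Numerator = -0.388 − 0.0454 = -0.4334; denominator = 1 − 0.0454 = 0.9546
φ_{22} = -0.4334 / 0.9546 = -0.454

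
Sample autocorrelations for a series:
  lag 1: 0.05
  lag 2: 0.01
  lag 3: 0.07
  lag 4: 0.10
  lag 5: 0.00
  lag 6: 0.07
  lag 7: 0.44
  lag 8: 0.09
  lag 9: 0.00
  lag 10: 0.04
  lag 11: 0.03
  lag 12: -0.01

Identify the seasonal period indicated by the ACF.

7

The largest autocorrelation is r_7 = 0.44; the remaining lags stay at or below 0.10.
The dominant spike at lag 7 indicates a seasonal period of 7.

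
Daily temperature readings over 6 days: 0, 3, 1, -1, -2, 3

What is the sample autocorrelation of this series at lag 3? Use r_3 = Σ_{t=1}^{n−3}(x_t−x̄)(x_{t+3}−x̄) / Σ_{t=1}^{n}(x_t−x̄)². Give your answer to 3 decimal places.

-0.203

Mean x̄ = (0 + 3 + 1 − 1 − 2 + 3)/6 = 0.6667
Deviations from mean: -0.6667, 2.3333, 0.3333, -1.6667, -2.6667, 2.3333
Numerator Σ_{t=1}^{3}(x_t−x̄)(x_{t+3}−x̄) = -4.3333
Denominator Σ(x_t−x̄)² = 21.3333
r_3 = -4.3333 / 21.3333 = -0.203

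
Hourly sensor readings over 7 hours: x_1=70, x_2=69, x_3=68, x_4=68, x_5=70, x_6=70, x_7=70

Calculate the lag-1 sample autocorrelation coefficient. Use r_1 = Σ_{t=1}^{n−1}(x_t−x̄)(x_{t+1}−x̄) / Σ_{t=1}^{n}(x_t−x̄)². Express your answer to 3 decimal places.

0.353

Mean x̄ = (70 + 69 + 68 + 68 + 70 + 70 + 70)/7 = 69.2857
Numerator Σ_{t=1}^{6}(x_t−x̄)(x_{t+1}−x̄) = 1.9184
Denominator Σ(x_t−x̄)² = 5.4286
r_1 = 1.9184 / 5.4286 = 0.353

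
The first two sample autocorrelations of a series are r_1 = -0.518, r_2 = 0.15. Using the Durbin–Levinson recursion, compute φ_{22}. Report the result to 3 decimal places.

φ_{22} = (r_2 − r_1²) / (1 − r_1²)
r_1² = (-0.518)² = 0.268324
Numerator = 0.15 − 0.2683 = -0.1183; denominator = 1 − 0.2683 = 0.7317
φ_{22} = -0.1183 / 0.7317 = -0.162

-0.162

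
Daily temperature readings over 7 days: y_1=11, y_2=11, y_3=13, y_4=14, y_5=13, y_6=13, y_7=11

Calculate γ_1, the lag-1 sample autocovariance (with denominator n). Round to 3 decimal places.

Mean ȳ = (11 + 11 + 13 + 14 + 13 + 13 + 11)/7 = 12.2857
Σ_{t=1}^{6}(y_t−ȳ)(y_{t+1}−ȳ) = 2.7755
γ_1 = 2.7755 / 7 = 0.397

0.397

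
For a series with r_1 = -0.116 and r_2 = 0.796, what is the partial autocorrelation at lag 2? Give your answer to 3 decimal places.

φ_{22} = (r_2 − r_1²) / (1 − r_1²)
r_1² = (-0.116)² = 0.013456
Numerator = 0.796 − 0.0135 = 0.7825; denominator = 1 − 0.0135 = 0.9865
φ_{22} = 0.7825 / 0.9865 = 0.793

0.793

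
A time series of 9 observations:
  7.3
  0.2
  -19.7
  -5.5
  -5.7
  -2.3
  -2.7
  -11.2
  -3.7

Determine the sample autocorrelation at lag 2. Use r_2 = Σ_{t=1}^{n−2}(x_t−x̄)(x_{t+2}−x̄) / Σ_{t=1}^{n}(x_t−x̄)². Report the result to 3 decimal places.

Mean x̄ = (7.3 + 0.2 − 19.7 − 5.5 − 5.7 − 2.3 − 2.7 − 11.2 − 3.7)/9 = -4.8111
Numerator Σ_{t=1}^{7}(x_t−x̄)(x_{t+2}−x̄) = -187.8425
Denominator Σ(x_t−x̄)² = 447.5489
r_2 = -187.8425 / 447.5489 = -0.420

-0.420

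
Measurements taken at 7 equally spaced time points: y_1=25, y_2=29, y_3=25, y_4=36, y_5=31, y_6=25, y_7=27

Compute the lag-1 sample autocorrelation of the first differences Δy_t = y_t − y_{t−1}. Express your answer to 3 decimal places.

First differences Δy: 4, -4, 11, -5, -6, 2
Mean of differences = 0.3333
Numerator Σ(Δy_t−Δȳ)(Δy_{t+1}−Δȳ) = -95.7778
Denominator Σ(Δy_t−Δȳ)² = 217.3333
r_1(Δy) = -95.7778 / 217.3333 = -0.441

-0.441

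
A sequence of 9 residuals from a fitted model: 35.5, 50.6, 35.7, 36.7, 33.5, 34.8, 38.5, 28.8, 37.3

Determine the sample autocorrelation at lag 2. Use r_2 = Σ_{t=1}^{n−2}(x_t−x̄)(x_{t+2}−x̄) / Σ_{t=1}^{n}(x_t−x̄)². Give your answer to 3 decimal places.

Mean x̄ = (35.5 + 50.6 + 35.7 + 36.7 + 33.5 + 34.8 + 38.5 + 28.8 + 37.3)/9 = 36.8222
Σ(x_t−x̄)(x_{t+2}−x̄) = (1.4838) + (-1.6840) + (3.7283) + (0.2472) + (-5.5740) + (16.2227) + (0.8016) = 15.2257
Denominator Σ(x_t−x̄)² = 275.3756
r_2 = 15.2257 / 275.3756 = 0.055

0.055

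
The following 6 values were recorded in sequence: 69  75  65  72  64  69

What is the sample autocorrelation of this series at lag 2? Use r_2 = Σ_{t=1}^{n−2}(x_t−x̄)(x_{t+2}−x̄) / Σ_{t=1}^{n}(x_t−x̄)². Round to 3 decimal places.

Mean x̄ = (69 + 75 + 65 + 72 + 64 + 69)/6 = 69.0000
Deviations from mean: 0.0000, 6.0000, -4.0000, 3.0000, -5.0000, 0.0000
Numerator Σ_{t=1}^{4}(x_t−x̄)(x_{t+2}−x̄) = 38.0000
Denominator Σ(x_t−x̄)² = 86.0000
r_2 = 38.0000 / 86.0000 = 0.442

0.442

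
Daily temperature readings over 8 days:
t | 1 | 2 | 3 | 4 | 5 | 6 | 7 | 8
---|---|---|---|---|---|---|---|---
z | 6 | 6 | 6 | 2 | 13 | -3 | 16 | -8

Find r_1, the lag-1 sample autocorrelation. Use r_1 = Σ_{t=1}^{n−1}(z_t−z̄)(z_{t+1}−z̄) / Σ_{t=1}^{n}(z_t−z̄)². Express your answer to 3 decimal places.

-0.739

Mean z̄ = (6 + 6 + 6 + 2 + 13 − 3 + 16 − 8)/8 = 4.7500
Deviations from mean: 1.2500, 1.2500, 1.2500, -2.7500, 8.2500, -7.7500, 11.2500, -12.7500
Σ(z_t−z̄)(z_{t+1}−z̄) = (1.5625) + (1.5625) + (-3.4375) + (-22.6875) + (-63.9375) + (-87.1875) + (-143.4375) = -317.5625
Denominator Σ(z_t−z̄)² = 429.5000
r_1 = -317.5625 / 429.5000 = -0.739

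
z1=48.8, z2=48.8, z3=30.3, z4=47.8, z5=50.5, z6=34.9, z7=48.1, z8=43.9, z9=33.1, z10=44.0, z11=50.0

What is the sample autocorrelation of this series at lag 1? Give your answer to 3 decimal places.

-0.315

Mean z̄ = (48.8 + 48.8 + 30.3 + 47.8 + 50.5 + 34.9 + 48.1 + 43.9 + 33.1 + 44.0 + 50.0)/11 = 43.6545
Numerator Σ_{t=1}^{10}(z_t−z̄)(z_{t+1}−z̄) = -171.0230
Denominator Σ(z_t−z̄)² = 543.5873
r_1 = -171.0230 / 543.5873 = -0.315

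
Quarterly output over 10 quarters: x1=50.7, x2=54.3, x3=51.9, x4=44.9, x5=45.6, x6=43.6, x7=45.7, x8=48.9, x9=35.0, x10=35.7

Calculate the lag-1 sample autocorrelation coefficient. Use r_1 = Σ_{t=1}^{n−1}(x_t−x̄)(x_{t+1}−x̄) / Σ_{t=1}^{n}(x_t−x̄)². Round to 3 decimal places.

Mean x̄ = (50.7 + 54.3 + 51.9 + 44.9 + 45.6 + 43.6 + 45.7 + 48.9 + 35.0 + 35.7)/10 = 45.6300
Numerator Σ_{t=1}^{9}(x_t−x̄)(x_{t+1}−x̄) = 164.7061
Denominator Σ(x_t−x̄)² = 367.1410
r_1 = 164.7061 / 367.1410 = 0.449

0.449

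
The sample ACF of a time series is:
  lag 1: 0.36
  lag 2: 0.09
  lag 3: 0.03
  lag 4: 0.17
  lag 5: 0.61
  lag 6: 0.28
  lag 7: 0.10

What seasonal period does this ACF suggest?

The largest autocorrelation is r_5 = 0.61; the remaining lags stay at or below 0.36. The elevated value at lag 1 (0.36), dropping to 0.09 at lag 2, reflects decaying short-term dependence rather than seasonality.
The dominant spike at lag 5 indicates a seasonal period of 5.

5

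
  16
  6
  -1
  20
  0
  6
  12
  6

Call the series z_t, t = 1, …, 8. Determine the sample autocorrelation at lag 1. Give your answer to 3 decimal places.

-0.529

Mean z̄ = (16 + 6 − 1 + 20 + 0 + 6 + 12 + 6)/8 = 8.1250
Numerator Σ_{t=1}^{7}(z_t−z̄)(z_{t+1}−z̄) = -201.3906
Denominator Σ(z_t−z̄)² = 380.8750
r_1 = -201.3906 / 380.8750 = -0.529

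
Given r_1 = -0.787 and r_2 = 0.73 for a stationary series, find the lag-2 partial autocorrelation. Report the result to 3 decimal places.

0.291

φ_{22} = (r_2 − r_1²) / (1 − r_1²)
r_1² = (-0.787)² = 0.619369
Numerator = 0.73 − 0.6194 = 0.1106; denominator = 1 − 0.6194 = 0.3806
φ_{22} = 0.1106 / 0.3806 = 0.291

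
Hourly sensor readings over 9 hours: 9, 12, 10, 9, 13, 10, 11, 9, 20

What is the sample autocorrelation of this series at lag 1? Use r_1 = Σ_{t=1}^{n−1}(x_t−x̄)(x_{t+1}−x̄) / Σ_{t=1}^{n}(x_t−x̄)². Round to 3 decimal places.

Mean x̄ = (9 + 12 + 10 + 9 + 13 + 10 + 11 + 9 + 20)/9 = 11.4444
Numerator Σ_{t=1}^{8}(x_t−x̄)(x_{t+1}−x̄) = -23.8642
Denominator Σ(x_t−x̄)² = 98.2222
r_1 = -23.8642 / 98.2222 = -0.243

-0.243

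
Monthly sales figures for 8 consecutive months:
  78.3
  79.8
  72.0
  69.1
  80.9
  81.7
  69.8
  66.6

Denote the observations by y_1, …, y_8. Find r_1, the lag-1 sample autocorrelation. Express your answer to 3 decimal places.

0.131

Mean ȳ = (78.3 + 79.8 + 72.0 + 69.1 + 80.9 + 81.7 + 69.8 + 66.6)/8 = 74.7750
Σ(y_t−ȳ)(y_{t+1}−ȳ) = (17.7131) + (-13.9444) + (15.7481) + (-34.7594) + (42.4156) + (-34.4519) + (40.6706) = 33.3919
Denominator Σ(y_t−ȳ)² = 254.6350
r_1 = 33.3919 / 254.6350 = 0.131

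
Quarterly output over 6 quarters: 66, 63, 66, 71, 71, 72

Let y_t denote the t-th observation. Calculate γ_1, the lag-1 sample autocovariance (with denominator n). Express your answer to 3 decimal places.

5.856

Mean ȳ = (66 + 63 + 66 + 71 + 71 + 72)/6 = 68.1667
Σ_{t=1}^{5}(y_t−ȳ)(y_{t+1}−ȳ) = 35.1389
γ_1 = 35.1389 / 6 = 5.856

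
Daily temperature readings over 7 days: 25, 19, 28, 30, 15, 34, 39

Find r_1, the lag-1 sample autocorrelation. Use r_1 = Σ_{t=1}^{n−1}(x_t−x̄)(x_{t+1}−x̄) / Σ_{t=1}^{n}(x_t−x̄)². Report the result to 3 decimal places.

-0.057

Mean x̄ = (25 + 19 + 28 + 30 + 15 + 34 + 39)/7 = 27.1429
Numerator Σ_{t=1}^{6}(x_t−x̄)(x_{t+1}−x̄) = -23.7347
Denominator Σ(x_t−x̄)² = 414.8571
r_1 = -23.7347 / 414.8571 = -0.057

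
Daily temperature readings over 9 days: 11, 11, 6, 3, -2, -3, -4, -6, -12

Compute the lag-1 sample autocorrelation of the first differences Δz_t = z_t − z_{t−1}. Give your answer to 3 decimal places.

First differences Δz: 0, -5, -3, -5, -1, -1, -2, -6
Mean of differences = -2.8750
Numerator Σ(Δz_t−Δz̄)(Δz_{t+1}−Δz̄) = -7.1406
Denominator Σ(Δz_t−Δz̄)² = 34.8750
r_1(Δz) = -7.1406 / 34.8750 = -0.205

-0.205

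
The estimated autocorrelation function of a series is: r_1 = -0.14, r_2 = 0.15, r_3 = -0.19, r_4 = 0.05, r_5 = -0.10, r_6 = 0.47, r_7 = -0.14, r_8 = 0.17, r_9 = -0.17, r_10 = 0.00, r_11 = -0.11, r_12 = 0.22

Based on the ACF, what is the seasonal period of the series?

6

The largest autocorrelation is r_6 = 0.47, with a weaker echo at lag 12 (0.22); the remaining lags stay at or below 0.17.
The dominant spike at lag 6 indicates a seasonal period of 6.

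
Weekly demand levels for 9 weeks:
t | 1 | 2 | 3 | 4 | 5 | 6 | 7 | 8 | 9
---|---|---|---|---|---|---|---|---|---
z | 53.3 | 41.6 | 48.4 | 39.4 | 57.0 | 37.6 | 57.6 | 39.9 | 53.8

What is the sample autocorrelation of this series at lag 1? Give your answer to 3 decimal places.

Mean z̄ = (53.3 + 41.6 + 48.4 + 39.4 + 57.0 + 37.6 + 57.6 + 39.9 + 53.8)/9 = 47.6222
Numerator Σ_{t=1}^{8}(z_t−z̄)(z_{t+1}−z̄) = -441.1205
Denominator Σ(z_t−z̄)² = 522.4556
r_1 = -441.1205 / 522.4556 = -0.844

-0.844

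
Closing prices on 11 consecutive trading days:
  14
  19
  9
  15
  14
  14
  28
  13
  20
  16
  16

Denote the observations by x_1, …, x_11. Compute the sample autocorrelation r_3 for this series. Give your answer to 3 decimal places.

Mean x̄ = (14 + 19 + 9 + 15 + 14 + 14 + 28 + 13 + 20 + 16 + 16)/11 = 16.1818
Numerator Σ_{t=1}^{8}(x_t−x̄)(x_{t+3}−x̄) = -4.8264
Denominator Σ(x_t−x̄)² = 239.6364
r_3 = -4.8264 / 239.6364 = -0.020

-0.020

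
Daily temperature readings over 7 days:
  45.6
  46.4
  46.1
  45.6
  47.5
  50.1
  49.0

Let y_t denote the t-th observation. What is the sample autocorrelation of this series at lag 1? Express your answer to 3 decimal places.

0.509

Mean ȳ = (45.6 + 46.4 + 46.1 + 45.6 + 47.5 + 50.1 + 49.0)/7 = 47.1857
Deviations from mean: -1.5857, -0.7857, -1.0857, -1.5857, 0.3143, 2.9143, 1.8143
Numerator Σ_{t=1}^{6}(y_t−ȳ)(y_{t+1}−ȳ) = 9.5255
Denominator Σ(y_t−ȳ)² = 18.7086
r_1 = 9.5255 / 18.7086 = 0.509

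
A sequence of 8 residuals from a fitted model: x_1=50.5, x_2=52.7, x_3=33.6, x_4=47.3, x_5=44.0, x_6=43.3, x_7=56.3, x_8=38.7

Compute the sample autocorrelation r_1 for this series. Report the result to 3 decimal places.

Mean x̄ = (50.5 + 52.7 + 33.6 + 47.3 + 44.0 + 43.3 + 56.3 + 38.7)/8 = 45.8000
Deviations from mean: 4.7000, 6.9000, -12.2000, 1.5000, -1.8000, -2.5000, 10.5000, -7.1000
Σ(x_t−x̄)(x_{t+1}−x̄) = (32.4300) + (-84.1800) + (-18.3000) + (-2.7000) + (4.5000) + (-26.2500) + (-74.5500) = -169.0500
Denominator Σ(x_t−x̄)² = 390.9400
r_1 = -169.0500 / 390.9400 = -0.432

-0.432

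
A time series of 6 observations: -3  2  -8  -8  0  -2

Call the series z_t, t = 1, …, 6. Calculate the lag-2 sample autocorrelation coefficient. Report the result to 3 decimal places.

-0.551

Mean z̄ = (-3 + 2 − 8 − 8 + 0 − 2)/6 = -3.1667
Σ(z_t−z̄)(z_{t+2}−z̄) = (-0.8056) + (-24.9722) + (-15.3056) + (-5.6389) = -46.7222
Denominator Σ(z_t−z̄)² = 84.8333
r_2 = -46.7222 / 84.8333 = -0.551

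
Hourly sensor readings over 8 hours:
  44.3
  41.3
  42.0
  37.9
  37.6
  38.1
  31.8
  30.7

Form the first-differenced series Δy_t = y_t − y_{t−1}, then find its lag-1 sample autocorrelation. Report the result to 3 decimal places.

First differences Δy: -3.0, 0.7, -4.1, -0.3, 0.5, -6.3, -1.1
Mean of differences = -1.9429
Numerator Σ(Δy_t−Δȳ)(Δy_{t+1}−Δȳ) = -22.3418
Denominator Σ(Δy_t−Δȳ)² = 41.1171
r_1(Δy) = -22.3418 / 41.1171 = -0.543

-0.543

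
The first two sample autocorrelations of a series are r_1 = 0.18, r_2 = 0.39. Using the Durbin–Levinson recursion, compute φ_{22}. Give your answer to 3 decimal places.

φ_{22} = (r_2 − r_1²) / (1 − r_1²)
r_1² = (0.18)² = 0.0324
Numerator = 0.39 − 0.0324 = 0.3576; denominator = 1 − 0.0324 = 0.9676
φ_{22} = 0.3576 / 0.9676 = 0.370

0.370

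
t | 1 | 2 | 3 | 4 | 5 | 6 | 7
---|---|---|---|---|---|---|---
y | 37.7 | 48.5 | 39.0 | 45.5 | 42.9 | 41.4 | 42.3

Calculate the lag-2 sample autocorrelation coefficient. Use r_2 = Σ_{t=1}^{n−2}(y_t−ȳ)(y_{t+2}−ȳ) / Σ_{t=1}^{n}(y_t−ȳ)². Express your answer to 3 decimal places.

Mean ȳ = (37.7 + 48.5 + 39.0 + 45.5 + 42.9 + 41.4 + 42.3)/7 = 42.4714
Deviations from mean: -4.7714, 6.0286, -3.4714, 3.0286, 0.4286, -1.0714, -0.1714
Σ(y_t−ȳ)(y_{t+2}−ȳ) = (16.5637) + (18.2580) + (-1.4878) + (-3.2449) + (-0.0735) = 30.0155
Denominator Σ(y_t−ȳ)² = 81.6943
r_2 = 30.0155 / 81.6943 = 0.367

0.367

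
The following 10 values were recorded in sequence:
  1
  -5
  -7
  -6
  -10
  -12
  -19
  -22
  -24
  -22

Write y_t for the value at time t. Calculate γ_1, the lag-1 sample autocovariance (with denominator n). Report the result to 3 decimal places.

Mean ȳ = (1 − 5 − 7 − 6 − 10 − 12 − 19 − 22 − 24 − 22)/10 = -12.6000
Σ_{t=1}^{9}(y_t−ȳ)(y_{t+1}−ȳ) = 472.2400
γ_1 = 472.2400 / 10 = 47.224

47.224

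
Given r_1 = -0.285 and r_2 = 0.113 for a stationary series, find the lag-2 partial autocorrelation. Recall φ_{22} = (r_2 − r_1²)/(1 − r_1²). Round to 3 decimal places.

φ_{22} = (r_2 − r_1²) / (1 − r_1²)
r_1² = (-0.285)² = 0.081225
Numerator = 0.113 − 0.0812 = 0.0318; denominator = 1 − 0.0812 = 0.9188
φ_{22} = 0.0318 / 0.9188 = 0.035

0.035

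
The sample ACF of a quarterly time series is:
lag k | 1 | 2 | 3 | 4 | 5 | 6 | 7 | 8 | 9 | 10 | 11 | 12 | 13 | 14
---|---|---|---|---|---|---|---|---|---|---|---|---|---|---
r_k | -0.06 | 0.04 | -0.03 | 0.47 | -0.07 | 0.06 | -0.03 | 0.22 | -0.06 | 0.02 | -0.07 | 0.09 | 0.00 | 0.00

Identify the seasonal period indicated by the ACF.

The largest autocorrelation is r_4 = 0.47, with a weaker echo at lag 8 (0.22); the remaining lags stay at or below 0.09.
The dominant spike at lag 4 indicates a seasonal period of 4.

4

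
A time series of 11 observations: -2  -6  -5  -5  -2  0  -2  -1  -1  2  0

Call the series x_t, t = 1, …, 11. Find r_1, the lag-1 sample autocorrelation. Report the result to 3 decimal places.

Mean x̄ = (-2 − 6 − 5 − 5 − 2 + 0 − 2 − 1 − 1 + 2 + 0)/11 = -2.0000
Numerator Σ_{t=1}^{10}(x_t−x̄)(x_{t+1}−x̄) = 34.0000
Denominator Σ(x_t−x̄)² = 60.0000
r_1 = 34.0000 / 60.0000 = 0.567

0.567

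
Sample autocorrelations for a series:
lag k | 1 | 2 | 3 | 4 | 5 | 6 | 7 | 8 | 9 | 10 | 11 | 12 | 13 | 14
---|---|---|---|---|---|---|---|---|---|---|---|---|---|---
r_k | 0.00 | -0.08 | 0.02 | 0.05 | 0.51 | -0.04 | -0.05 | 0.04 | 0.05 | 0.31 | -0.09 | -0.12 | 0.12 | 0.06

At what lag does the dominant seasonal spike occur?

The largest autocorrelation is r_5 = 0.51, with a weaker echo at lag 10 (0.31); the remaining lags stay at or below 0.12.
The dominant spike at lag 5 indicates a seasonal period of 5.

5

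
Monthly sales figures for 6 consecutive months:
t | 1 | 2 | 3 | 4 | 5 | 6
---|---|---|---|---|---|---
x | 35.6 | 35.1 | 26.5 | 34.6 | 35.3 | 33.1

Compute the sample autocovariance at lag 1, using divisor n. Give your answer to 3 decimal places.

-2.439

Mean x̄ = (35.6 + 35.1 + 26.5 + 34.6 + 35.3 + 33.1)/6 = 33.3667
Deviations: 2.2333, 1.7333, -6.8667, 1.2333, 1.9333, -0.2667
Σ_{t=1}^{5}(x_t−x̄)(x_{t+1}−x̄) = -14.6311
γ_1 = -14.6311 / 6 = -2.439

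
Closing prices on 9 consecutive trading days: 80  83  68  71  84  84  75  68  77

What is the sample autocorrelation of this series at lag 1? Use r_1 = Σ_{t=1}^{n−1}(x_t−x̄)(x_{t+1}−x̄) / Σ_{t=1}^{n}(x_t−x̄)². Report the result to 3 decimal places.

0.078

Mean x̄ = (80 + 83 + 68 + 71 + 84 + 84 + 75 + 68 + 77)/9 = 76.6667
Numerator Σ_{t=1}^{8}(x_t−x̄)(x_{t+1}−x̄) = 26.8889
Denominator Σ(x_t−x̄)² = 344.0000
r_1 = 26.8889 / 344.0000 = 0.078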